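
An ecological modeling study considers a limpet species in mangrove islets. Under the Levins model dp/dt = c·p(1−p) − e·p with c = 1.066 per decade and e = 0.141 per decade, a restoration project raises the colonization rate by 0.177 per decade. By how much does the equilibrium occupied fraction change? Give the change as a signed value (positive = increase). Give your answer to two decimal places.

Before: p* = 1 − 0.141/1.066 = 0.8677.
After the change, c = 1.243, e = 0.141, so p* = 1 − 0.141/1.243 = 0.8866.
Δp* = 0.8866 − 0.8677 = +0.0188.

0.02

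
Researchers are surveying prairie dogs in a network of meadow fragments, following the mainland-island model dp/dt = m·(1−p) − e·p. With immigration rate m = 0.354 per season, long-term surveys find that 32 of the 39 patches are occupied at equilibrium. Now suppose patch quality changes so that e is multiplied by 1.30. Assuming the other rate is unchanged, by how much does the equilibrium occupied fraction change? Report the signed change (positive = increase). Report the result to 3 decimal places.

Observed p* = 32/39 = 0.82051.
Balance m(1−p*) = e·p* gives e = m(1−p*)/p* = 0.354×0.17949/0.82051 = 0.07744.
New p* = m/(m+e) = 0.35400/(0.35400+0.10067) = 0.77859.
Δp* = 0.77859 − 0.82051 = -0.04192.

-0.042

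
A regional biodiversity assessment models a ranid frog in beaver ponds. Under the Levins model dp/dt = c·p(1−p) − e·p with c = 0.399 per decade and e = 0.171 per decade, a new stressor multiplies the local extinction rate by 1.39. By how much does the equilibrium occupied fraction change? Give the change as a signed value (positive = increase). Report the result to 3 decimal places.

Before: p* = 1 − 0.171/0.399 = 0.5714.
After the change, c = 0.399, e = 0.23769, so p* = 1 − 0.23769/0.399 = 0.4043.
Δp* = 0.4043 − 0.5714 = -0.1671.

-0.167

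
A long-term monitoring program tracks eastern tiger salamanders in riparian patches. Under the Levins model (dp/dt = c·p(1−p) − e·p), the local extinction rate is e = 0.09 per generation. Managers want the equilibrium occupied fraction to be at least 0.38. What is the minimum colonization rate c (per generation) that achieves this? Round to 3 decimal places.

p* = 1 − e/c ≥ 0.38 requires e/c ≤ 0.6200, i.e. c ≥ e/0.6200.
c_min = 0.09/0.6200 = 0.1452.

0.145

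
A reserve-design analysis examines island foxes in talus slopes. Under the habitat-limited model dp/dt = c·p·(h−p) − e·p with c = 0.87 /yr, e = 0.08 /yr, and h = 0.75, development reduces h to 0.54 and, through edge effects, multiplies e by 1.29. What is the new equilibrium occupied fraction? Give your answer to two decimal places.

Before: p* = h − e/c = 0.75 − 0.08/0.87 = 0.75 − 0.0920 = 0.6580.
After: c = 0.87, e = 0.1032, h = 0.54; p* = 0.54 − 0.1032/0.87 = 0.4214.

0.42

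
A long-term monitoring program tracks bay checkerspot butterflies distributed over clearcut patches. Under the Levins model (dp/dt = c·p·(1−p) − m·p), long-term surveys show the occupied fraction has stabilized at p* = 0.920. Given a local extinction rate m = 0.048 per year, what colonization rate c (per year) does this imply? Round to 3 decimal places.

At equilibrium c(1−p*) = m, so c = m/(1−p*).
c = 0.048/(1 − 0.920) = 0.048/0.0800 = 0.6000.

0.600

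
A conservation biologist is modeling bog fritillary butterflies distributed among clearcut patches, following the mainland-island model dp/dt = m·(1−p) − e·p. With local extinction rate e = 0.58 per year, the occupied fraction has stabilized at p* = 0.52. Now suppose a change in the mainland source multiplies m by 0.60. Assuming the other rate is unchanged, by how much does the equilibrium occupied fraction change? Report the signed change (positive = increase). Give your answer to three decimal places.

Balance m(1−p*) = e·p* gives m = e·p*/(1−p*) = 0.58×0.52000/0.48000 = 0.62833.
New p* = m/(m+e) = 0.37700/(0.37700+0.58000) = 0.39394.
Δp* = 0.39394 − 0.52000 = -0.12606.

-0.126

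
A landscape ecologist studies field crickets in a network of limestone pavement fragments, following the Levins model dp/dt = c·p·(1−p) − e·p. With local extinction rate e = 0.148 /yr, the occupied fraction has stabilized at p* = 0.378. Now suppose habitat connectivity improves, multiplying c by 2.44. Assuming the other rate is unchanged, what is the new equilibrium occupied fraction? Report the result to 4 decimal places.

Balance c(1−p*) = e gives c = e/(1 − 0.37800) = 0.148/0.62200 = 0.23794.
New p* = 1 − e/c = 1 − 0.14800/0.58057 = 0.74508.

0.7451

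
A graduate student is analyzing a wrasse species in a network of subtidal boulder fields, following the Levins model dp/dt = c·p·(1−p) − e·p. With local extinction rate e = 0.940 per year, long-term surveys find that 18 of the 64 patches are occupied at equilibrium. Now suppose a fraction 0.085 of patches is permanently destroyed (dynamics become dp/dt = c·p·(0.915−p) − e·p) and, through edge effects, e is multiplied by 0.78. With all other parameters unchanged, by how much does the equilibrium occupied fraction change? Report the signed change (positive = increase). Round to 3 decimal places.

Observed p* = 18/64 = 0.28125.
Balance c(1−p*) = e gives c = e/(1 − 0.28125) = 0.940/0.71875 = 1.30783.
New p* = 0.915 − e/c = 0.915 − 0.73320/1.30783 = 0.35438.
Δp* = 0.35438 − 0.28125 = +0.07313.

0.073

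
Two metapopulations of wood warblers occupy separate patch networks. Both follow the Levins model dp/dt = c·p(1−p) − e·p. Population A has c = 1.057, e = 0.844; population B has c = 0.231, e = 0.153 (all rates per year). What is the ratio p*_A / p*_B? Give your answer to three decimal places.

A: p*_A = 1 − 0.844/1.057 = 0.2015.
B: p*_B = 1 − 0.153/0.231 = 0.3377.
p*_A / p*_B = 0.2015/0.3377 = 0.5968.

0.597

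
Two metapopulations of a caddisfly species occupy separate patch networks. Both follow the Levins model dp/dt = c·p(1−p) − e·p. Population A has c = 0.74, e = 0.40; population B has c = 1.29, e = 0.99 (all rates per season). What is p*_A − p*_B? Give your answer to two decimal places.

0.23

A: p*_A = 1 − 0.40/0.74 = 0.4595.
B: p*_B = 1 − 0.99/1.29 = 0.2326.
p*_A − p*_B = 0.4595 − 0.2326 = 0.2269.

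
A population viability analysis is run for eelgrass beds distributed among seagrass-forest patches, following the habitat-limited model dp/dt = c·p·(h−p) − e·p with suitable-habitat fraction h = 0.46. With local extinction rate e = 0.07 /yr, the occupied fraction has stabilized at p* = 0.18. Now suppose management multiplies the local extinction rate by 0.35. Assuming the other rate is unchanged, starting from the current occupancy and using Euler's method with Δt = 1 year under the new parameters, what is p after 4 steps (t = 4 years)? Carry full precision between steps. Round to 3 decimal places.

Balance c(h−p*) = e gives c = e/(0.46 − 0.18000) = 0.07/0.28000 = 0.25000.
Starting from p₀ = 0.18000; update p ← p + (dp/dt)·Δt with the new parameters.
t = 1: p = 0.18000 + (+0.00819) = 0.18819
t = 2: p = 0.18819 + (+0.00818) = 0.19637
t = 3: p = 0.19637 + (+0.00813) = 0.20450
t = 4: p = 0.20450 + (+0.00805) = 0.21255

0.213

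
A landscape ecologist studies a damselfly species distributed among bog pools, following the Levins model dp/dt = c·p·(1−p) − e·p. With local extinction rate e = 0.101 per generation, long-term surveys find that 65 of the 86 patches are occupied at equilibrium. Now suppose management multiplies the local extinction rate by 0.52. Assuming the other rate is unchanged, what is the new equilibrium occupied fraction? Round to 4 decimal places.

0.8730

Observed p* = 65/86 = 0.75581.
Balance c(1−p*) = e gives c = e/(1 − 0.75581) = 0.101/0.24419 = 0.41361.
New p* = 1 − e/c = 1 − 0.05252/0.41361 = 0.87302.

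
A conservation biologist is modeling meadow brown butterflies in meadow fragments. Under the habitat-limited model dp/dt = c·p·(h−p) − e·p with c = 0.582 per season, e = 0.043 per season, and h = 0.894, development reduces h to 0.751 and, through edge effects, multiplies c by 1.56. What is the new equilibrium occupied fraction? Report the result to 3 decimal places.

0.704

Before: p* = h − e/c = 0.894 − 0.043/0.582 = 0.894 − 0.0739 = 0.8201.
After: c = 0.90792, e = 0.043, h = 0.751; p* = 0.751 − 0.043/0.90792 = 0.7036.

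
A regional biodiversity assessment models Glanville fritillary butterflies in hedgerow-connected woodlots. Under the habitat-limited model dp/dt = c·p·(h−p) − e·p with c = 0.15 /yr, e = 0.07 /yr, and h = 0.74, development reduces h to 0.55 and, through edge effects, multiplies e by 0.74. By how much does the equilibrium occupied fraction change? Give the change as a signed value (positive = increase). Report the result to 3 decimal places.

Before: p* = h − e/c = 0.74 − 0.07/0.15 = 0.74 − 0.4667 = 0.2733.
After: c = 0.15, e = 0.0518, h = 0.55; p* = 0.55 − 0.0518/0.15 = 0.2047.
Δp* = 0.2047 − 0.2733 = -0.0687.

-0.069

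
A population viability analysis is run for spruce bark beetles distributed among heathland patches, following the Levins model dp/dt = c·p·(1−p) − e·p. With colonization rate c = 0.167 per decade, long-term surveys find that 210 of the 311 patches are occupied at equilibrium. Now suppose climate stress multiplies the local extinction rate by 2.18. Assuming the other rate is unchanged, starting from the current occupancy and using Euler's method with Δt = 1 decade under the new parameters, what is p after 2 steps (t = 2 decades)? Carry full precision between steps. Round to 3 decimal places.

Observed p* = 210/311 = 0.67524.
Balance c(1−p*) = e gives e = 0.167×(1 − 0.67524) = 0.05423.
Starting from p₀ = 0.67524; update p ← p + (dp/dt)·Δt with the new parameters.
step 1: Δp = -0.04321, p = 0.63203
step 2: Δp = -0.03589, p = 0.59614

0.596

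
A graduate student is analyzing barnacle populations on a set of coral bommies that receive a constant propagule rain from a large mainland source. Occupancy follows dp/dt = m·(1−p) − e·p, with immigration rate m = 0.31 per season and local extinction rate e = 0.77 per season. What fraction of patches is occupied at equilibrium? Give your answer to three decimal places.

0.287

At equilibrium the propagule rain into empty patches balances local extinction: m(1−p*) = e·p*.
p* = m/(m+e) = 0.31/(0.31+0.77) = 0.31/1.0800 = 0.2870.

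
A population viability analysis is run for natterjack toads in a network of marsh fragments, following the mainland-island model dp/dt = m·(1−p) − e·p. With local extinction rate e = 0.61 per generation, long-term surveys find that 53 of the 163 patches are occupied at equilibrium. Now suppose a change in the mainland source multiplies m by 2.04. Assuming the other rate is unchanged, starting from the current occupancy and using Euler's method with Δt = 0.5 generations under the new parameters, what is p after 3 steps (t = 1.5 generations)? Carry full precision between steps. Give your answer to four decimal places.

Observed p* = 53/163 = 0.32515.
Balance m(1−p*) = e·p* gives m = e·p*/(1−p*) = 0.61×0.32515/0.67485 = 0.29391.
Starting from p₀ = 0.32515; update p ← p + (dp/dt)·Δt with the new parameters.
step 1: Δp = +0.10314, p = 0.42829
step 2: Δp = +0.04076, p = 0.46905
step 3: Δp = +0.01611, p = 0.48516

0.4852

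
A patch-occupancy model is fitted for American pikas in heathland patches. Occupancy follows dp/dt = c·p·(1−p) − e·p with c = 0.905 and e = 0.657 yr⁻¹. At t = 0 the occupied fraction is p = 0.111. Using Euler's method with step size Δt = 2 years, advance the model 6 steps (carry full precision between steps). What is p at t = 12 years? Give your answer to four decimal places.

0.2612

Update rule: p ← p + [c·p·(1−p) − e·p]·Δt with Δt = 2.
p: 0.11100 → 0.14375  (Δp = +0.03275)
p: 0.14375 → 0.17765  (Δp = +0.03390)
p: 0.17765 → 0.20864  (Δp = +0.03099)
p: 0.20864 → 0.23334  (Δp = +0.02469)
p: 0.23334 → 0.25053  (Δp = +0.01719)
p: 0.25053 → 0.26118  (Δp = +0.01066)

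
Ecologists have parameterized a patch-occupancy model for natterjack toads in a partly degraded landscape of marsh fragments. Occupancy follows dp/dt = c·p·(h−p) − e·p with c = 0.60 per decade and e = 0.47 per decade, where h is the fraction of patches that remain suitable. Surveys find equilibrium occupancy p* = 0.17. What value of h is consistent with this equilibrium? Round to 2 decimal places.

0.95

At equilibrium c(h−p*) = e, so h = p* + e/c.
h = 0.17 + 0.47/0.60 = 0.17 + 0.7833 = 0.9533.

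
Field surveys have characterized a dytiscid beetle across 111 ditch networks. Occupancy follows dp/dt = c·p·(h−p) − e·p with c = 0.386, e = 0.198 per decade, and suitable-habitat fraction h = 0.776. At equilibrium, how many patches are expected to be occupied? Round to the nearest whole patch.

p* = h − e/c = 0.776 − 0.5130 = 0.2630.
Expected occupied patches = N × p* = 111 × 0.2630 = 29.20 ≈ 29.

29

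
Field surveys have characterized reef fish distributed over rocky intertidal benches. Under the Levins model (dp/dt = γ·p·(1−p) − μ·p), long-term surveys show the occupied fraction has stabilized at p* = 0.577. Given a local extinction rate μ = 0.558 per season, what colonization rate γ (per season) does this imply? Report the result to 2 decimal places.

At equilibrium γ(1−p*) = μ, so γ = μ/(1−p*).
γ = 0.558/(1 − 0.577) = 0.558/0.4230 = 1.3191.

1.32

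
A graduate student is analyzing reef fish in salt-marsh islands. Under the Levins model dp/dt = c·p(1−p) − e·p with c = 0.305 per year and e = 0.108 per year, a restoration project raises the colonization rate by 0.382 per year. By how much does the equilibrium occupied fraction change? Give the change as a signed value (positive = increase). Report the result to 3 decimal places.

Before: p* = 1 − 0.108/0.305 = 0.6459.
After the change, c = 0.687, e = 0.108, so p* = 1 − 0.108/0.687 = 0.8428.
Δp* = 0.8428 − 0.6459 = +0.1969.

0.197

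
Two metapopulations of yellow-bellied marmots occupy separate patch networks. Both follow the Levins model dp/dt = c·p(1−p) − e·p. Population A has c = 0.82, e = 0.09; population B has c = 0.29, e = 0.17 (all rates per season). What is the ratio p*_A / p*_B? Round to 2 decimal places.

A: p*_A = 1 − 0.09/0.82 = 0.8902.
B: p*_B = 1 − 0.17/0.29 = 0.4138.
p*_A / p*_B = 0.8902/0.4138 = 2.1514.

2.15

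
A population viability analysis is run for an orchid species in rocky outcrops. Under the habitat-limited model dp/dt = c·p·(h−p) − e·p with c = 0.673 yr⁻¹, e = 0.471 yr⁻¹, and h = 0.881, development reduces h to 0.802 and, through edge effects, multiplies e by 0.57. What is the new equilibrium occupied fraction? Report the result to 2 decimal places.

Before: p* = h − e/c = 0.881 − 0.471/0.673 = 0.881 − 0.6999 = 0.1811.
After: c = 0.673, e = 0.26847, h = 0.802; p* = 0.802 − 0.26847/0.673 = 0.4031.

0.40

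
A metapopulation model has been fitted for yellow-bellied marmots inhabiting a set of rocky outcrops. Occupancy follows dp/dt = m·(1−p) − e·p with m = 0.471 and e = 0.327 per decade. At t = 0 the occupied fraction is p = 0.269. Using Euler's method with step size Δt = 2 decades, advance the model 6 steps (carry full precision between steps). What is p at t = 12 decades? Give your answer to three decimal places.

Update rule: p ← p + [m·(1−p) − e·p]·Δt with Δt = 2.
t = 2: p = 0.26900 + (+0.51268) = 0.78168
t = 4: p = 0.78168 + (-0.30555) = 0.47612
t = 6: p = 0.47612 + (+0.18211) = 0.65823
t = 8: p = 0.65823 + (-0.10854) = 0.54969
t = 10: p = 0.54969 + (+0.06469) = 0.61438
t = 12: p = 0.61438 + (-0.03855) = 0.57583

0.576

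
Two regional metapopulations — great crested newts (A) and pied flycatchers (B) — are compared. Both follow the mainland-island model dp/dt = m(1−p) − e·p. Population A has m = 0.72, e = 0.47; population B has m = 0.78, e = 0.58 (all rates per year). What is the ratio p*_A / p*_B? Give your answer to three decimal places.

A: p*_A = m/(m+e) = 0.72/1.1900 = 0.6050.
B: p*_B = 0.78/1.3600 = 0.5735.
p*_A / p*_B = 0.6050/0.5735 = 1.0549.

1.055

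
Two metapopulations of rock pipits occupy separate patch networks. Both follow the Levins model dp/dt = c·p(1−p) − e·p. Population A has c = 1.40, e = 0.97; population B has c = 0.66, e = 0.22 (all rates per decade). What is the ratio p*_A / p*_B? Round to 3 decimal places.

A: p*_A = 1 − 0.97/1.40 = 0.3071.
B: p*_B = 1 − 0.22/0.66 = 0.6667.
p*_A / p*_B = 0.3071/0.6667 = 0.4607.

0.461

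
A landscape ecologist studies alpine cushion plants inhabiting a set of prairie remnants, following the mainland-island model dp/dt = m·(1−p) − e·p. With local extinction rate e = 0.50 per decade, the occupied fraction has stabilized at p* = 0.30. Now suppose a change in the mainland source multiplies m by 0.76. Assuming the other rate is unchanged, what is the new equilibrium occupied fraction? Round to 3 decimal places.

0.246

Balance m(1−p*) = e·p* gives m = e·p*/(1−p*) = 0.50×0.30000/0.70000 = 0.21429.
New p* = m/(m+e) = 0.16286/(0.16286+0.50000) = 0.24569.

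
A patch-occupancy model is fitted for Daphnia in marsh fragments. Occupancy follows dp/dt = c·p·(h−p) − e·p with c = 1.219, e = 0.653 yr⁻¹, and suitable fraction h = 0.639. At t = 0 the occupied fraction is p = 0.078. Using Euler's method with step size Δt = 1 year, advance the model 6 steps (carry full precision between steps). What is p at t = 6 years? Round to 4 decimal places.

0.0900

Update rule: p ← p + [c·p·(h−p) − e·p]·Δt with Δt = 1.
  1  |  dp/dt·Δt = +0.002407  |  p_1 = 0.080407
  2  |  dp/dt·Δt = +0.002245  |  p_2 = 0.082652
  3  |  dp/dt·Δt = +0.002082  |  p_3 = 0.084734
  4  |  dp/dt·Δt = +0.001919  |  p_4 = 0.086653
  5  |  dp/dt·Δt = +0.001760  |  p_5 = 0.088413
  6  |  dp/dt·Δt = +0.001606  |  p_6 = 0.090019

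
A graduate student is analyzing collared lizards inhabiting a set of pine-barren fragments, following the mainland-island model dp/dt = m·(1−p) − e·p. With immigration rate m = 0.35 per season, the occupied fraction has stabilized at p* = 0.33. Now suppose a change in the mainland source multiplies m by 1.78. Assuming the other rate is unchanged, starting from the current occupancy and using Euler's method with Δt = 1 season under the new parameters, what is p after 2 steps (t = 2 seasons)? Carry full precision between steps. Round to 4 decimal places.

Balance m(1−p*) = e·p* gives e = m(1−p*)/p* = 0.35×0.67000/0.33000 = 0.71061.
Starting from p₀ = 0.33000; update p ← p + (dp/dt)·Δt with the new parameters.
  1  |  dp/dt·Δt = +0.182910  |  p_1 = 0.512910
  2  |  dp/dt·Δt = -0.061020  |  p_2 = 0.451890

0.4519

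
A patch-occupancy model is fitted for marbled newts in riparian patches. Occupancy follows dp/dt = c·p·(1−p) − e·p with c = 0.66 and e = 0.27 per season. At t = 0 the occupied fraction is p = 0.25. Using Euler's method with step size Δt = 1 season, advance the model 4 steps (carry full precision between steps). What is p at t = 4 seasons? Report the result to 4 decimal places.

0.4660

Update rule: p ← p + [c·p·(1−p) − e·p]·Δt with Δt = 1.
  1  |  dp/dt·Δt = +0.056250  |  p_1 = 0.306250
  2  |  dp/dt·Δt = +0.057537  |  p_2 = 0.363787
  3  |  dp/dt·Δt = +0.054532  |  p_3 = 0.418319
  4  |  dp/dt·Δt = +0.047651  |  p_4 = 0.465969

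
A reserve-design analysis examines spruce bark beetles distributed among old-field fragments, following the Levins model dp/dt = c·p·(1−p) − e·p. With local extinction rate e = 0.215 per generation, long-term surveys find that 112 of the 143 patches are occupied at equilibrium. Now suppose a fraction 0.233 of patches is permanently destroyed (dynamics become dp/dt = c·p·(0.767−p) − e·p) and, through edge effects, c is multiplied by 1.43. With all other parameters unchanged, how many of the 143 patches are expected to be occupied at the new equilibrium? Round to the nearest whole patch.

Observed p* = 112/143 = 0.78322.
Balance c(1−p*) = e gives c = e/(1 − 0.78322) = 0.215/0.21678 = 0.99179.
New p* = 0.767 − e/c = 0.767 − 0.21500/1.41826 = 0.61541.
Expected occupied = 143 × 0.61541 = 88.00 ≈ 88.

88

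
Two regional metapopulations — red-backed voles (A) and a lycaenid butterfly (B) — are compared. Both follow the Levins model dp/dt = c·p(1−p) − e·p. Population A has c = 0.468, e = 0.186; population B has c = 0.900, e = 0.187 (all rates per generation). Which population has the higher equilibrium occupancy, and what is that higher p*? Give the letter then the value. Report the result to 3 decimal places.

B, 0.792

A: p*_A = 1 − 0.186/0.468 = 0.6026.
B: p*_B = 1 − 0.187/0.900 = 0.7922.
B is higher at 0.7922.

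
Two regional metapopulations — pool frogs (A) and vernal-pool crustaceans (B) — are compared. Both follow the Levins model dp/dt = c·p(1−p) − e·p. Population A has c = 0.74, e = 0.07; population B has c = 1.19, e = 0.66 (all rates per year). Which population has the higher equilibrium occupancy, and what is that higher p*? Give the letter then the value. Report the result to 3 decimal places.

A, 0.905

A: p*_A = 1 − 0.07/0.74 = 0.9054.
B: p*_B = 1 − 0.66/1.19 = 0.4454.
A is higher at 0.9054.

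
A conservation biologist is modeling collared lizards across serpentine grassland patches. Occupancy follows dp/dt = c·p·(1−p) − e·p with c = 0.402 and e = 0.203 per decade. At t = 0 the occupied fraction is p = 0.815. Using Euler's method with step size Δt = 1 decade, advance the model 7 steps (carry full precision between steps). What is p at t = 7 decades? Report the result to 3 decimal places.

Update rule: p ← p + [c·p·(1−p) − e·p]·Δt with Δt = 1.
step 1: Δp = -0.10483, p = 0.71017
step 2: Δp = -0.06142, p = 0.64875
step 3: Δp = -0.04009, p = 0.60866
step 4: Δp = -0.02780, p = 0.58085
step 5: Δp = -0.02004, p = 0.56081
step 6: Δp = -0.01483, p = 0.54598
step 7: Δp = -0.01118, p = 0.53480

0.535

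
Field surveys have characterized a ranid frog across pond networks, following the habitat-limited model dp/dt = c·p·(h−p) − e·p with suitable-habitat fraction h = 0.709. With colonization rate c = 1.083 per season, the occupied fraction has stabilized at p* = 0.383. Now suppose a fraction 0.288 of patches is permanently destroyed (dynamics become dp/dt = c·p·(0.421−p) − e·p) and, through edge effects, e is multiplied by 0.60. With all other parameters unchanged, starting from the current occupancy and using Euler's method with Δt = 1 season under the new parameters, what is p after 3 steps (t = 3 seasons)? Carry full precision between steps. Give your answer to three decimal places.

Balance c(h−p*) = e gives e = 1.083×(0.709 − 0.38300) = 0.35306.
Starting from p₀ = 0.38300; update p ← p + (dp/dt)·Δt with the new parameters.
  1  |  dp/dt·Δt = -0.065371  |  p_1 = 0.317629
  2  |  dp/dt·Δt = -0.031726  |  p_2 = 0.285903
  3  |  dp/dt·Δt = -0.018734  |  p_3 = 0.267169

0.267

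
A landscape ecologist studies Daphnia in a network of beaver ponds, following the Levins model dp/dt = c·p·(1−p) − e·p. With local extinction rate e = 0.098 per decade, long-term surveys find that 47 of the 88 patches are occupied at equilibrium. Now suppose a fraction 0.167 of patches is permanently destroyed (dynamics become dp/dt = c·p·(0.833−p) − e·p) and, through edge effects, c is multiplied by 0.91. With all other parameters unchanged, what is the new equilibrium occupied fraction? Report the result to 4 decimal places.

0.3210

Observed p* = 47/88 = 0.53409.
Balance c(1−p*) = e gives c = e/(1 − 0.53409) = 0.098/0.46591 = 0.21034.
New p* = 0.833 − e/c = 0.833 − 0.09800/0.19141 = 0.32101.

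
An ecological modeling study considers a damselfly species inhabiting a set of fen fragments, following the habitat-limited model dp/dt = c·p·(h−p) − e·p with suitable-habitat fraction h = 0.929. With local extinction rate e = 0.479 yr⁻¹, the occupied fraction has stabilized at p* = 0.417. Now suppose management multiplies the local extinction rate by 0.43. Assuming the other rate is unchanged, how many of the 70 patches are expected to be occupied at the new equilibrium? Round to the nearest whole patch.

50

Balance c(h−p*) = e gives c = e/(0.929 − 0.41700) = 0.479/0.51200 = 0.93555.
New p* = 0.929 − e/c = 0.929 − 0.20597/0.93555 = 0.70884.
Expected occupied = 70 × 0.70884 = 49.62 ≈ 50.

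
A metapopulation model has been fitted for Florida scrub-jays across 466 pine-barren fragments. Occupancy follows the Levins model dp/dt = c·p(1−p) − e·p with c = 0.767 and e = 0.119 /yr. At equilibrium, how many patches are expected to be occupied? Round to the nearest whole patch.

p* = 1 − e/c = 1 − 0.119/0.767 = 0.8449.
Expected occupied patches = N × p* = 466 × 0.8449 = 393.70 ≈ 394.

394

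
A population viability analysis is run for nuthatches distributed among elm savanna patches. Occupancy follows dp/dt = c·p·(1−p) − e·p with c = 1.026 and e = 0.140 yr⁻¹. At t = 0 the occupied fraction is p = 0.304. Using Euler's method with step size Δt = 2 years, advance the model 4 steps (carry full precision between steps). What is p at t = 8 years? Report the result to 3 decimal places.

0.905

Update rule: p ← p + [c·p·(1−p) − e·p]·Δt with Δt = 2.
t = 2: p = 0.30400 + (+0.34905) = 0.65305
t = 4: p = 0.65305 + (+0.28208) = 0.93513
t = 6: p = 0.93513 + (-0.13736) = 0.79777
t = 8: p = 0.79777 + (+0.10768) = 0.90545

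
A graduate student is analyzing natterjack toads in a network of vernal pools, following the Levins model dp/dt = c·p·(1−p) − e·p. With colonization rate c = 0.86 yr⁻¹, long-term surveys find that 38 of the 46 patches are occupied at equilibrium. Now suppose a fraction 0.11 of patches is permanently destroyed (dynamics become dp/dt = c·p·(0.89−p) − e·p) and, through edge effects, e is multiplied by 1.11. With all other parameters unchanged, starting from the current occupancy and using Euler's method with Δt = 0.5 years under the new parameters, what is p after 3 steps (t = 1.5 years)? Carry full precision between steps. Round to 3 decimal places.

Observed p* = 38/46 = 0.82609.
Balance c(1−p*) = e gives e = 0.86×(1 − 0.82609) = 0.14957.
Starting from p₀ = 0.82609; update p ← p + (dp/dt)·Δt with the new parameters.
p: 0.82609 → 0.78022  (Δp = -0.04587)
p: 0.78022 → 0.75228  (Δp = -0.02793)
p: 0.75228 → 0.73439  (Δp = -0.01790)

0.734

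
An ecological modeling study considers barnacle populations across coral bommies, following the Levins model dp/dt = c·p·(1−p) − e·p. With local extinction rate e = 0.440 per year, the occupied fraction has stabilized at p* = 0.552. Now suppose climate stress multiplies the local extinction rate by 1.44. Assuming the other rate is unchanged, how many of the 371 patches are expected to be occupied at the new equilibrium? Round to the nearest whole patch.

Balance c(1−p*) = e gives c = e/(1 − 0.55200) = 0.440/0.44800 = 0.98214.
New p* = 1 − e/c = 1 − 0.63360/0.98214 = 0.35488.
Expected occupied = 371 × 0.35488 = 131.66 ≈ 132.

132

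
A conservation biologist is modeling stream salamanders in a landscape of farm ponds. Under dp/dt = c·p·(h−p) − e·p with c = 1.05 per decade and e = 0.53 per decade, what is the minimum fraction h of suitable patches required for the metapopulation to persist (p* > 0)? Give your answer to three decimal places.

0.505

p* = h − e/c is positive only when h > e/c.
h_min = e/c = 0.53/1.05 = 0.5048.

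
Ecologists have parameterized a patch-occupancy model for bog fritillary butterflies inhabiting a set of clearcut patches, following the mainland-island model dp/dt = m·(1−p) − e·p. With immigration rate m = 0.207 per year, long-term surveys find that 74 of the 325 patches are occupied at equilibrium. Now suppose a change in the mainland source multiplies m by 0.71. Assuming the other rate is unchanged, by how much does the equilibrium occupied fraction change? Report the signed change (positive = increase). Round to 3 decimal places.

-0.055

Observed p* = 74/325 = 0.22769.
Balance m(1−p*) = e·p* gives e = m(1−p*)/p* = 0.207×0.77231/0.22769 = 0.70213.
New p* = m/(m+e) = 0.14697/(0.14697+0.70213) = 0.17309.
Δp* = 0.17309 − 0.22769 = -0.05460.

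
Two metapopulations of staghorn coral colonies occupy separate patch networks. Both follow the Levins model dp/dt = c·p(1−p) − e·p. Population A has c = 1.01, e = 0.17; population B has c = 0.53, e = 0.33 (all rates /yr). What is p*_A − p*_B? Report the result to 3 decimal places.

A: p*_A = 1 − 0.17/1.01 = 0.8317.
B: p*_B = 1 − 0.33/0.53 = 0.3774.
p*_A − p*_B = 0.8317 − 0.3774 = 0.4543.

0.454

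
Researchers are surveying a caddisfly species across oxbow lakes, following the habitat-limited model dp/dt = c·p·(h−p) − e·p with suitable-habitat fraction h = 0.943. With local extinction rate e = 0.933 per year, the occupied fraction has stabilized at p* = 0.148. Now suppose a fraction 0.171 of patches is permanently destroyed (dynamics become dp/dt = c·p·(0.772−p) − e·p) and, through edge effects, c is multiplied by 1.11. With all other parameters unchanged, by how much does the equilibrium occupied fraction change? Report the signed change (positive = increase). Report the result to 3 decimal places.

Balance c(h−p*) = e gives c = e/(0.943 − 0.14800) = 0.933/0.79500 = 1.17358.
New p* = 0.772 − e/c = 0.772 − 0.93300/1.30267 = 0.05578.
Δp* = 0.05578 − 0.14800 = -0.09222.

-0.092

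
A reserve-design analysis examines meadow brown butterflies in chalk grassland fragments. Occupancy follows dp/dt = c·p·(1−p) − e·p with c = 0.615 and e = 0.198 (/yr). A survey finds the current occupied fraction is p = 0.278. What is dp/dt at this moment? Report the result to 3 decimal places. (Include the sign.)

Colonization term: c·p·(1−p) = 0.615×0.278×0.7220 = 0.12344.
Extinction term: e·p = 0.05504.
dp/dt = 0.12344 − 0.05504 = 0.06840.

0.068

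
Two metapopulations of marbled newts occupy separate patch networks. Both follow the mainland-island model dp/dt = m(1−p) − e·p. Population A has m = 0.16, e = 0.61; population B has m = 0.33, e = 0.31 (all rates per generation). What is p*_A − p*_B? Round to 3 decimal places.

-0.308

A: p*_A = m/(m+e) = 0.16/0.7700 = 0.2078.
B: p*_B = 0.33/0.6400 = 0.5156.
p*_A − p*_B = 0.2078 − 0.5156 = -0.3078.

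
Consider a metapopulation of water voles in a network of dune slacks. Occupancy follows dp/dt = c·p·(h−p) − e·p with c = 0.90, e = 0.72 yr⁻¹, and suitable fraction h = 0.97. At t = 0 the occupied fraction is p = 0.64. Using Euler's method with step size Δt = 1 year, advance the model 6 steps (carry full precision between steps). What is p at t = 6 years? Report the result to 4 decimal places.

0.2157

Update rule: p ← p + [c·p·(h−p) − e·p]·Δt with Δt = 1.
t = 1: p = 0.64000 + (-0.27072) = 0.36928
t = 2: p = 0.36928 + (-0.06623) = 0.30305
t = 3: p = 0.30305 + (-0.03629) = 0.26676
t = 4: p = 0.26676 + (-0.02323) = 0.24353
t = 5: p = 0.24353 + (-0.01612) = 0.22741
t = 6: p = 0.22741 + (-0.01175) = 0.21566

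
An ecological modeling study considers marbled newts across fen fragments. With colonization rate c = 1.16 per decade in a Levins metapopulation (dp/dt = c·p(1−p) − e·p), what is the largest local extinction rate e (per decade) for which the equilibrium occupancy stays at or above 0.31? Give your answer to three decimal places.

1 − e/c ≥ 0.31 ⇒ e ≤ c(1 − 0.31) = 1.16 × 0.6900.
e_max = 0.8004.

0.800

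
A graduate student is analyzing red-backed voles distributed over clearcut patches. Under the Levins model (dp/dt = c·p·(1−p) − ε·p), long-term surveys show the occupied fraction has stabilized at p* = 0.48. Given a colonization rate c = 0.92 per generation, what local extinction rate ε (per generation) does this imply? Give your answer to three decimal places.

At equilibrium c(1−p*) = ε.
ε = 0.92 × (1 − 0.48) = 0.92 × 0.5200 = 0.4784.

0.478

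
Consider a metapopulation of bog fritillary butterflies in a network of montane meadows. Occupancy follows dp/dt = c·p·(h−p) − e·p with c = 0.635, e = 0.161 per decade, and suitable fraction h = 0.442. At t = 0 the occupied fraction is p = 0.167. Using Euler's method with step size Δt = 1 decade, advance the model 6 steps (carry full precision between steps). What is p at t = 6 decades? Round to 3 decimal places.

0.178

Update rule: p ← p + [c·p·(h−p) − e·p]·Δt with Δt = 1.
p: 0.16700 → 0.16928  (Δp = +0.00228)
p: 0.16928 → 0.17134  (Δp = +0.00206)
p: 0.17134 → 0.17320  (Δp = +0.00186)
p: 0.17320 → 0.17488  (Δp = +0.00168)
p: 0.17488 → 0.17639  (Δp = +0.00151)
p: 0.17639 → 0.17774  (Δp = +0.00135)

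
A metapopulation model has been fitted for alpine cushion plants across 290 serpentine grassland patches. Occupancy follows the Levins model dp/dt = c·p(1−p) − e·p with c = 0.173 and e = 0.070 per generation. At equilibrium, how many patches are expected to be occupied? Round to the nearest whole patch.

p* = 1 − e/c = 1 − 0.070/0.173 = 0.5954.
Expected occupied patches = N × p* = 290 × 0.5954 = 172.66 ≈ 173.

173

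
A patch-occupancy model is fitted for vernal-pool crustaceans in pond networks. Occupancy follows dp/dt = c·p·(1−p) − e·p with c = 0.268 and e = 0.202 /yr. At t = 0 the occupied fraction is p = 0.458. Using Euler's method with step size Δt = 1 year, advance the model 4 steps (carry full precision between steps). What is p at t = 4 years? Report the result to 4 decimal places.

0.3771

Update rule: p ← p + [c·p·(1−p) − e·p]·Δt with Δt = 1.
step 1: Δp = -0.02599, p = 0.43201
step 2: Δp = -0.02151, p = 0.41051
step 3: Δp = -0.01807, p = 0.39244
step 4: Δp = -0.01537, p = 0.37706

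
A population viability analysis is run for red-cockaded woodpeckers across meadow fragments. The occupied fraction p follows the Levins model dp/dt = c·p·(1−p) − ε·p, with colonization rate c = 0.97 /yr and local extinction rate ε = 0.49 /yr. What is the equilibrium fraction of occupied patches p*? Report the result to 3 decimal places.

0.495

At equilibrium, colonization balances extinction: c·p*·(1−p*) = ε·p*.
So p* = 1 − ε/c = 1 − 0.49/0.97 = 1 − 0.5052 = 0.4948.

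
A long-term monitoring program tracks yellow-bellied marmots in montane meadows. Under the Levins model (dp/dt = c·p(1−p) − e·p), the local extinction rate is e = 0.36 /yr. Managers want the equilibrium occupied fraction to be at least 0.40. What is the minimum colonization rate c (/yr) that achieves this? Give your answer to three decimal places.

p* = 1 − e/c ≥ 0.40 requires e/c ≤ 0.6000, i.e. c ≥ e/0.6000.
c_min = 0.36/0.6000 = 0.6000.

0.600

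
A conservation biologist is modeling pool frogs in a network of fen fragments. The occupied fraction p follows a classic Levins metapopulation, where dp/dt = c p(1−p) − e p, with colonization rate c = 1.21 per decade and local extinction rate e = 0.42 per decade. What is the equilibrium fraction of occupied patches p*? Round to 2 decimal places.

0.65

Setting dp/dt = 0 and dividing through by p* gives c·(1−p*) = e.
So p* = 1 − e/c = 1 − 0.42/1.21 = 1 − 0.3471 = 0.6529.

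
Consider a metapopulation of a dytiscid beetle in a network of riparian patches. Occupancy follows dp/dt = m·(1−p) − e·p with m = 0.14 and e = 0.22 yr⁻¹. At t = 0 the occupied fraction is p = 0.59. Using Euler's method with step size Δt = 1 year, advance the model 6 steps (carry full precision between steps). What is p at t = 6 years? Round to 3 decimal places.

Update rule: p ← p + [m·(1−p) − e·p]·Δt with Δt = 1.
step 1: Δp = -0.07240, p = 0.51760
step 2: Δp = -0.04634, p = 0.47126
step 3: Δp = -0.02966, p = 0.44161
step 4: Δp = -0.01898, p = 0.42263
step 5: Δp = -0.01215, p = 0.41048
step 6: Δp = -0.00777, p = 0.40271

0.403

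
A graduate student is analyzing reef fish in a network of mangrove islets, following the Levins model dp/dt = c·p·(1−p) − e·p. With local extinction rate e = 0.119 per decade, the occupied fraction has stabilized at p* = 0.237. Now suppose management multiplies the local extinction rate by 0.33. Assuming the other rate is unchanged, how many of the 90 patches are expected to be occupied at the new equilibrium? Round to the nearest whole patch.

Balance c(1−p*) = e gives c = e/(1 − 0.23700) = 0.119/0.76300 = 0.15596.
New p* = 1 − e/c = 1 − 0.03927/0.15596 = 0.74820.
Expected occupied = 90 × 0.74820 = 67.34 ≈ 67.

67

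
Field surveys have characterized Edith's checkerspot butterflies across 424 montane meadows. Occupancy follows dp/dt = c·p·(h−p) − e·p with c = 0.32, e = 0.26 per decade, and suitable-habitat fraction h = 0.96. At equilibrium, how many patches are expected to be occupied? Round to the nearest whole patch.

63

p* = h − e/c = 0.96 − 0.8125 = 0.1475.
Expected occupied patches = N × p* = 424 × 0.1475 = 62.54 ≈ 63.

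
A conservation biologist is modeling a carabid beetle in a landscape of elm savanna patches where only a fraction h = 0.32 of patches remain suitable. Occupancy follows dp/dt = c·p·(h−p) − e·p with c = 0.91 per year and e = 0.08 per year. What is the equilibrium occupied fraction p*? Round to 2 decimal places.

0.23

Setting dp/dt = 0 and dividing by p* gives c·(h−p*) = e.
So p* = h − e/c = 0.32 − 0.08/0.91 = 0.32 − 0.0879 = 0.2321.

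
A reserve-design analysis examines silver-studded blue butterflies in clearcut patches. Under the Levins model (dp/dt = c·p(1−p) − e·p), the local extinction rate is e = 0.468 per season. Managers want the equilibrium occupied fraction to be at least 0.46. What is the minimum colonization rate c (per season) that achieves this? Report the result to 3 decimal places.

0.867

p* = 1 − e/c ≥ 0.46 requires e/c ≤ 0.5400, i.e. c ≥ e/0.5400.
c_min = 0.468/0.5400 = 0.8667.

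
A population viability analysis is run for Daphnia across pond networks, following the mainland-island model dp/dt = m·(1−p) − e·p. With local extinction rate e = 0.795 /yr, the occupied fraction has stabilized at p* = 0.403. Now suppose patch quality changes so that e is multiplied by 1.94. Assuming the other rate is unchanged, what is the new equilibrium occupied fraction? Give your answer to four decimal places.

0.2581

Balance m(1−p*) = e·p* gives m = e·p*/(1−p*) = 0.795×0.40300/0.59700 = 0.53666.
New p* = m/(m+e) = 0.53666/(0.53666+1.54230) = 0.25814.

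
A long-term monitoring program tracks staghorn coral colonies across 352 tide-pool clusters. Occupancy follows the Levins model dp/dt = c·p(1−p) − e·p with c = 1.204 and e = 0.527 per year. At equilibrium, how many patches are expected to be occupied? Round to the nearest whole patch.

p* = 1 − e/c = 1 − 0.527/1.204 = 0.5623.
Expected occupied patches = N × p* = 352 × 0.5623 = 197.93 ≈ 198.

198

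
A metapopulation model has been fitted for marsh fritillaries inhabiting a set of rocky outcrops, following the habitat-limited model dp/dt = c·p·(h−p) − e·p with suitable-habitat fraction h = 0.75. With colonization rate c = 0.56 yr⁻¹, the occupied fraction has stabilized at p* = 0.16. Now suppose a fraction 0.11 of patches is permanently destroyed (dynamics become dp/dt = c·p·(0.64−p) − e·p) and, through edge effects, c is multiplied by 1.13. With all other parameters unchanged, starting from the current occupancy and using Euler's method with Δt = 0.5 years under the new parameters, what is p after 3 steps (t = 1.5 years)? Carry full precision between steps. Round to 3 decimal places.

Balance c(h−p*) = e gives e = 0.56×(0.75 − 0.16000) = 0.33040.
Starting from p₀ = 0.16000; update p ← p + (dp/dt)·Δt with the new parameters.
t = 0.5: p = 0.16000 + (-0.00213) = 0.15787
t = 1: p = 0.15787 + (-0.00200) = 0.15587
t = 1.5: p = 0.15587 + (-0.00187) = 0.15400

0.154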